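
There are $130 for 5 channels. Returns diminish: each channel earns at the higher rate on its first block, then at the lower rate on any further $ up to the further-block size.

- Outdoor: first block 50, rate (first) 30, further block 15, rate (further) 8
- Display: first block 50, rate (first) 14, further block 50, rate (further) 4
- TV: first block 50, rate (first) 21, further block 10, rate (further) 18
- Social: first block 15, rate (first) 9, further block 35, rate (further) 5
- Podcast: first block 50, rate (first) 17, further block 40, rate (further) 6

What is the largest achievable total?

Treat each block as its own option and order by rate: Outdoor/T1 30 > TV/T1 21 > TV/T2 18 > Podcast/T1 17 > Display/T1 14 > Social/T1 9 > Outdoor/T2 8 > Podcast/T2 6 > Social/T2 5 > Display/T2 4.
Outdoor T1 at 30: fill all 50 — 80 left.
TV T1 at 21: fill all 50 — 30 left.
TV T2 at 18: fill all 10 — 20 left.
Podcast/T1: +20 of 50 at 17; pool empty.
Total = 30×50 + 21×50 + 18×10 + 17×20 = 3070.

3070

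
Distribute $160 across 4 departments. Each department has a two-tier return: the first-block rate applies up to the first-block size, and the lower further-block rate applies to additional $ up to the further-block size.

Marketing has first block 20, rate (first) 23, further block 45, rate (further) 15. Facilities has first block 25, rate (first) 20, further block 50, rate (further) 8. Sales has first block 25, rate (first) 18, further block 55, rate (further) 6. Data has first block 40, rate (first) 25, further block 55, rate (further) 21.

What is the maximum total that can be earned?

3475

Treat each block as its own option and order by rate: Data/T1 25 > Marketing/T1 23 > Data/T2 21 > Facilities/T1 20 > Sales/T1 18 > Marketing/T2 15 > Facilities/T2 8 > Sales/T2 6.
Data/T1 (25): +40 → 120 left.
Marketing/T1 (23): +20 → 100 left.
Data/T2 (21): +55 → 45 left.
Fill Facilities T1 block (25 at 20) → 20 left.
Sales/T1: +20 of 25 at 18; pool empty.
Total = 25×40 + 23×20 + 21×55 + 20×25 + 18×20 = 3475.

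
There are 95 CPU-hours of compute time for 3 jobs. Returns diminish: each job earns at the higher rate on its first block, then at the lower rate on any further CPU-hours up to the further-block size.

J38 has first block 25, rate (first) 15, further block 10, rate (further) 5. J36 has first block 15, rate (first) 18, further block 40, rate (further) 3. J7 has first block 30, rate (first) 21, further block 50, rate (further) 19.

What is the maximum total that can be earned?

Treat each block as its own option and order by rate: J7/T1 21 > J7/T2 19 > J36/T1 18 > J38/T1 15 > J38/T2 5 > J36/T2 3.
J7/T1 (21): +30 ; 65 left.
J7 T2 at 19: fill all 50 ; 15 left.
J36 T1 at 18: fill all 15 ; 0 left.
Total = 21×30 + 19×50 + 18×15 = 1850.

1850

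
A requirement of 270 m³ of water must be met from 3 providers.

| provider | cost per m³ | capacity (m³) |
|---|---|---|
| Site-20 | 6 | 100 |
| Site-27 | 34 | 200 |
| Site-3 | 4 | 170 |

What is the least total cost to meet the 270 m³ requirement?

1280

Use providers in increasing cost order.
Site-3 (4): use full 170 ; 100 m³ to go.
Site-20 (6): use full 100 ; 0 m³ to go.
Site-27: unused.
Cost = 170×4 + 100×6 = 1280.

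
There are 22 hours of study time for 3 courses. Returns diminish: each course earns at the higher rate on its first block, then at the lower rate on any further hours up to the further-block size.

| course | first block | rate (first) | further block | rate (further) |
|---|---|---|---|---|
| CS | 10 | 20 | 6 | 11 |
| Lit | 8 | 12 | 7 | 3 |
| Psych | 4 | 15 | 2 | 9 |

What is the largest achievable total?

Treat each block as its own option and order by rate: CS/T1 20 > Psych/T1 15 > Lit/T1 12 > CS/T2 11 > Psych/T2 9 > Lit/T2 3.
CS T1 at 20: fill all 10 — 12 left.
Psych/T1 (15): +4 — 8 left.
Lit/T1 (12): +8 — 0 left.
Total = 20×10 + 15×4 + 12×8 = 356.

356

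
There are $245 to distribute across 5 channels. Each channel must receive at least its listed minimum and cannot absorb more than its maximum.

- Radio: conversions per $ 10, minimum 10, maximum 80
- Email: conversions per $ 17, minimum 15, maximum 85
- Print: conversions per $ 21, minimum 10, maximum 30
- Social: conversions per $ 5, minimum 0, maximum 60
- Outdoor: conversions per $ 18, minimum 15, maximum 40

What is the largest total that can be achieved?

3645

Meeting every minimum uses 10+15+10+0+15 = 50 $, leaving 195.
Rank by conversions per $: Print 21 > Outdoor 18 > Email 17 > Radio 10 > Social 5.
Give Print 20 more to hit its cap of 30 ; 175 left.
Outdoor takes 25 more to reach its cap of 40 ; 150 left.
Give Email 70 more to hit its cap of 85 ; 80 left.
Give Radio 70 more to hit its cap of 80 ; 10 left.
Social: +10 (room for 60) → 10. Pool exhausted.
Total = 10×80 + 17×85 + 21×30 + 5×10 + 18×40 = 3645.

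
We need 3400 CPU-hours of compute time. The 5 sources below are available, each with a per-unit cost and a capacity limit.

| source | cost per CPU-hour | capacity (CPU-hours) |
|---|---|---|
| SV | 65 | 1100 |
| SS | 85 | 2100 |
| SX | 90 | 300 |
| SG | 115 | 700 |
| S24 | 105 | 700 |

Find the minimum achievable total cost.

Cheapest first:
SV at 65: take all 1100 CPU-hours → 2300 still needed.
SS (85): use full 2100 → 200 CPU-hours to go.
SX (90): take the remaining 200 → done.
S24, SG: unused.
Cost = 1100×65 + 2100×85 + 200×90 = 268000.

268000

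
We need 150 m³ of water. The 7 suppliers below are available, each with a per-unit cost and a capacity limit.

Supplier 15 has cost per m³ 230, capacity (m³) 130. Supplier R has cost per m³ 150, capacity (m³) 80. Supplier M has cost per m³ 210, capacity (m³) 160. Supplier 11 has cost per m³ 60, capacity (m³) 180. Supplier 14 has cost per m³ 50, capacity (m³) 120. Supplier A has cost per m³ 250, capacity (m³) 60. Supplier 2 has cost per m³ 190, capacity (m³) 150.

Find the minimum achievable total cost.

Cheapest first:
Supplier 14 at 50: take all 120 m³ — 30 still needed.
Take 30 from Supplier 11 at 60 to finish.
Supplier R, Supplier 2, Supplier M, Supplier 15, Supplier A: unused.
Cost = 120×50 + 30×60 = 7800.

7800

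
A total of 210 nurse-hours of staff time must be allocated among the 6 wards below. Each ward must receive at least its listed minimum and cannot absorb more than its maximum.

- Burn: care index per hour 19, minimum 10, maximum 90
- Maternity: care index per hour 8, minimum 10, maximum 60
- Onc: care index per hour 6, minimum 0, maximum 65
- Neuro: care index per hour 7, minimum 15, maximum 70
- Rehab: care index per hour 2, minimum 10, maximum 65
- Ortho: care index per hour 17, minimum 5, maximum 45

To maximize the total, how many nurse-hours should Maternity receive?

Meeting every minimum uses 10+10+0+15+10+5 = 50 nurse-hours, leaving 160.
Rank by care index per hour: Burn 19 > Ortho 17 > Maternity 8 > Neuro 7 > Onc 6 > Rehab 2.
Give Burn 80 more to hit its cap of 90 — 80 left.
Give Ortho 40 more to hit its cap of 45 — 40 left.
Maternity: +40 (room for 50) → 50. Pool exhausted.

50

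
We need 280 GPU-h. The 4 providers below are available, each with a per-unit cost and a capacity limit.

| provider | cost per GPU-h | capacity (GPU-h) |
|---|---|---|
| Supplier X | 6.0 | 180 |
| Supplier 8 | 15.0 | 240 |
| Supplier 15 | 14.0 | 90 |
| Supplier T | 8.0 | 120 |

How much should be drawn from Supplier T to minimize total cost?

100

Use providers in increasing cost order.
Supplier X at 6.0: take all 180 GPU-h — 100 still needed.
Supplier T at 8.0: take 100 of its 120 — requirement met.
Supplier 15, Supplier 8: unused.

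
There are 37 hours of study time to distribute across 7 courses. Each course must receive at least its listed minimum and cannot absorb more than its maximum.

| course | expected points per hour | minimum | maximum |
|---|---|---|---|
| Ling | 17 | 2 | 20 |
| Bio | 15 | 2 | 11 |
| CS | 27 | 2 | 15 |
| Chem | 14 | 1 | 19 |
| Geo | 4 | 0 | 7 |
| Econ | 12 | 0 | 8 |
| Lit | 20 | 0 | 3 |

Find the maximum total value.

781

Meeting every minimum uses 2+2+2+1+0+0+0 = 7 hours, leaving 30.
Rank by expected points per hour: CS 27 > Lit 20 > Ling 17 > Bio 15 > Chem 14 > Econ 12 > Geo 4.
Give CS 13 more to hit its cap of 15 → 17 left.
Lit: +3 to 3 (cap) → 14 left.
Ling: +14 (room for 18) → 16. Pool exhausted.
Total = 17×16 + 15×2 + 27×15 + 14×1 + 20×3 = 781.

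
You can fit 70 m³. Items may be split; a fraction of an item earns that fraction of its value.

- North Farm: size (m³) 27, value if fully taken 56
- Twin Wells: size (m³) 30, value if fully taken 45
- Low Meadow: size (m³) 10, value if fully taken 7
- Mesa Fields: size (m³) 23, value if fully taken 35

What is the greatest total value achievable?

Best value per unit of size first: North Farm 56/27≈2.07, Mesa Fields 35/23≈1.52, Twin Wells 45/30≈1.5, Low Meadow 7/10≈0.7.
All 27 m³ of North Farm fit (value 56) — 43 remain.
All 23 m³ of Mesa Fields fit (value 35) — 20 remain.
Fill the last 20 m³ with part of Twin Wells: 20/30 of it earns 30.
Total value = 121.

121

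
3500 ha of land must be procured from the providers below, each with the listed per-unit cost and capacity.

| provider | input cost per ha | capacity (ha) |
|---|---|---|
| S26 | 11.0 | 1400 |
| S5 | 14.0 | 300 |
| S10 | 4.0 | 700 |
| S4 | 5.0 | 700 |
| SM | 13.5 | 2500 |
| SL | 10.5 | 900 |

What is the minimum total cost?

28950

Fill from the cheapest provider first.
Take 700 from S10 at 4.0 ; need 2800 more.
Take 700 from S4 at 5.0 ; need 2100 more.
SL (10.5): use full 900 ; 1200 ha to go.
Take 1200 from S26 at 11.0 to finish.
SM, S5: unused.
Cost = 700×4.0 + 700×5.0 + 900×10.5 + 1200×11.0 = 28950.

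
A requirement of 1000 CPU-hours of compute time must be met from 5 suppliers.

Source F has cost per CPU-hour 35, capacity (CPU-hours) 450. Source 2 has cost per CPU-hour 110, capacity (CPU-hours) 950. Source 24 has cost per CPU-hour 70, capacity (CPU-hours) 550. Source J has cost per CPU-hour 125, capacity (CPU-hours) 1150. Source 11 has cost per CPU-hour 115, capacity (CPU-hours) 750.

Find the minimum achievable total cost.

Fill from the cheapest supplier first.
Source F at 35: take all 450 CPU-hours → 550 still needed.
Source 24 at 70: take all 550 CPU-hours → 0 still needed.
Source 2, Source 11, Source J: unused.
Cost = 450×35 + 550×70 = 54250.

54250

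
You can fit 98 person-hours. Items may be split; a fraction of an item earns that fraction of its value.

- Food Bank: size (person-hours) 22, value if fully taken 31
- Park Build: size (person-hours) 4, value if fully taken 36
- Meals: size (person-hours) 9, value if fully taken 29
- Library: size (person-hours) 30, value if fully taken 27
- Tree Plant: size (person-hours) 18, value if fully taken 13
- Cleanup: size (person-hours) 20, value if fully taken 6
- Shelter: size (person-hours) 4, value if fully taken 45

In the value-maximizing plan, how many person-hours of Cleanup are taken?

Best value per unit of size first: Shelter 45/4≈11.2, Park Build 36/4≈9, Meals 29/9≈3.22, Food Bank 31/22≈1.41, Library 27/30≈0.9, Tree Plant 13/18≈0.722, Cleanup 6/20≈0.3.
All 4 person-hours of Shelter fit (value 45) → 94 remain.
Take all of Park Build (4 person-hours, value 36) → 90 person-hours left.
Meals: take in full, 9 person-hours for value 29 → 81 left.
All 22 person-hours of Food Bank fit (value 31) → 59 remain.
Library: take in full, 30 person-hours for value 27 → 29 left.
All 18 person-hours of Tree Plant fit (value 13) → 11 remain.
Fill the last 11 person-hours with part of Cleanup: 11/20 of it earns 3.3.

11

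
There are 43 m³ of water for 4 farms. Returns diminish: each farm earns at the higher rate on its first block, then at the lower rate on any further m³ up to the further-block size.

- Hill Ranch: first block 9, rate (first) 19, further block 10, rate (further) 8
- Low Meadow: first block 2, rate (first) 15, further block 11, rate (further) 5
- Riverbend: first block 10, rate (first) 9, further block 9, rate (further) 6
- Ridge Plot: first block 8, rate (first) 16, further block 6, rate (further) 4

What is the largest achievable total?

523

Treat each block as its own option and order by rate: Hill Ranch/T1 19 > Ridge Plot/T1 16 > Low Meadow/T1 15 > Riverbend/T1 9 > Hill Ranch/T2 8 > Riverbend/T2 6 > Low Meadow/T2 5 > Ridge Plot/T2 4.
Hill Ranch/T1 (19): +9 ; 34 left.
Fill Ridge Plot T1 block (8 at 16) ; 26 left.
Low Meadow/T1 (15): +2 ; 24 left.
Fill Riverbend T1 block (10 at 9) ; 14 left.
Hill Ranch/T2 (8): +10 ; 4 left.
Riverbend T2 at 6: only 4 left, fill 4.
Total = 19×9 + 16×8 + 15×2 + 9×10 + 8×10 + 6×4 = 523.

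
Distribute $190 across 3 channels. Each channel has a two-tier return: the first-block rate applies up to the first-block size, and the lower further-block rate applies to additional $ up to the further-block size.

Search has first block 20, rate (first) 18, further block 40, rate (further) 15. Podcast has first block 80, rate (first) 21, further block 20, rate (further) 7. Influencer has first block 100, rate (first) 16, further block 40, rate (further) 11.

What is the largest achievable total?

Order all 6 blocks by rate: Podcast/T1 21 > Search/T1 18 > Influencer/T1 16 > Search/T2 15 > Influencer/T2 11 > Podcast/T2 7.
Fill Podcast T1 block (80 at 21) — 110 left.
Search/T1 (18): +20 — 90 left.
Influencer/T1: +90 of 100 at 16; pool empty.
Total = 21×80 + 18×20 + 16×90 = 3480.

3480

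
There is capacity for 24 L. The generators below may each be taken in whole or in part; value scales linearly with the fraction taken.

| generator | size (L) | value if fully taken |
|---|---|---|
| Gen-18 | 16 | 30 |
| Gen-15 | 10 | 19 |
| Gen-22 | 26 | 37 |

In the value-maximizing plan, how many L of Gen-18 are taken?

Rank by value-to-size ratio: Gen-15 19/10≈1.9, Gen-18 30/16≈1.88, Gen-22 37/26≈1.42.
All 10 L of Gen-15 fit (value 19) — 14 remain.
Only 14 L remain; take 14/16 of Gen-18 for value 30×14/16 = 26.25.

14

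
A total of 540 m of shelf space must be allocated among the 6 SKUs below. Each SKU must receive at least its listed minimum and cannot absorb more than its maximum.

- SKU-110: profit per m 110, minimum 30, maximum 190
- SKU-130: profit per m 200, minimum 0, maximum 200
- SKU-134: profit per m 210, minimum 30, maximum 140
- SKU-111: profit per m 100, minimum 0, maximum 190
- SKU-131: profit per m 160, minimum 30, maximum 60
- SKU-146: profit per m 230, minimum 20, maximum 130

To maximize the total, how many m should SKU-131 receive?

40

Meeting every minimum uses 30+0+30+0+30+20 = 110 m, leaving 430.
Rank by profit per m: SKU-146 230 > SKU-134 210 > SKU-130 200 > SKU-131 160 > SKU-110 110 > SKU-111 100.
SKU-146: +110 to 130 (cap) ; 320 left.
SKU-134 takes 110 more to reach its cap of 140 ; 210 left.
Give SKU-130 200 more to hit its cap of 200 ; 10 left.
Only 10 left; SKU-131 takes them to reach 40.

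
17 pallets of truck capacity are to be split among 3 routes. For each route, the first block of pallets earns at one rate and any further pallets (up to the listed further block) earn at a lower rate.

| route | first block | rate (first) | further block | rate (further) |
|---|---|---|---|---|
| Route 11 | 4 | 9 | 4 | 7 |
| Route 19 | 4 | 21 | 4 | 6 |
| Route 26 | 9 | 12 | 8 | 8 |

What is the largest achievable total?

Order all 6 blocks by rate: Route 19/first 21 > Route 26/first 12 > Route 11/first 9 > Route 26/second 8 > Route 11/second 7 > Route 19/second 6.
Route 19/first (21): +4 → 13 left.
Route 26/first (12): +9 → 4 left.
Route 11 first at 9: fill all 4 → 0 left.
Total = 21×4 + 12×9 + 9×4 = 228.

228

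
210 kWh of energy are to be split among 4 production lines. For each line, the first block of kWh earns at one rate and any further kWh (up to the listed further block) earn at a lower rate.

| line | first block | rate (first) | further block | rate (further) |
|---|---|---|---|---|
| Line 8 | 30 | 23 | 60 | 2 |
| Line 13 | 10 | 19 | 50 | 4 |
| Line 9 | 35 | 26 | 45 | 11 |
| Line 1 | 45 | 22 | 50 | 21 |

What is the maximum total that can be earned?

Rank every tier by rate: Line 9/tier1 26 > Line 8/tier1 23 > Line 1/tier1 22 > Line 1/tier2 21 > Line 13/tier1 19 > Line 9/tier2 11 > Line 13/tier2 4 > Line 8/tier2 2.
Line 9/tier1 (26): +35 → 175 left.
Fill Line 8 tier1 block (30 at 23) → 145 left.
Line 1/tier1 (22): +45 → 100 left.
Fill Line 1 tier2 block (50 at 21) → 50 left.
Line 13/tier1 (19): +10 → 40 left.
Line 9 tier2 at 11: only 40 left, fill 40.
Total = 26×35 + 23×30 + 22×45 + 21×50 + 19×10 + 11×40 = 4270.

4270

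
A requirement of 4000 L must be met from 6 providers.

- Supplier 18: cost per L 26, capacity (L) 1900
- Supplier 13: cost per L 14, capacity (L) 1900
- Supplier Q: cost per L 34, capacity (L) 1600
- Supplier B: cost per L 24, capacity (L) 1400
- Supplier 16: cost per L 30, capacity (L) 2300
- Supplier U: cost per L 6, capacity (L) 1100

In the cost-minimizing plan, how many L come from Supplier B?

Fill from the cheapest provider first.
Take 1100 from Supplier U at 6 ; need 2900 more.
Take 1900 from Supplier 13 at 14 ; need 1000 more.
Supplier B (24): take the remaining 1000 ; done.
Supplier 18, Supplier 16, Supplier Q: unused.

1000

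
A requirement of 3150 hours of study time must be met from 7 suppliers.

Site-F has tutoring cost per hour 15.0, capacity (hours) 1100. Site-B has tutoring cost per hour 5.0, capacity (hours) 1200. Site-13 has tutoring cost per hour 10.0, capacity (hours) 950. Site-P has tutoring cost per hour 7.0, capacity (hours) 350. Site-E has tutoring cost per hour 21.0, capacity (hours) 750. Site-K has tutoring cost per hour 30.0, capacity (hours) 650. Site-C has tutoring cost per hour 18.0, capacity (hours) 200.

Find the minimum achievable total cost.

Cheapest first:
Take 1200 from Site-B at 5.0 — need 1950 more.
Take 350 from Site-P at 7.0 — need 1600 more.
Site-13 (10.0): use full 950 — 650 hours to go.
Take 650 from Site-F at 15.0 to finish.
Site-C, Site-E, Site-K: unused.
Cost = 1200×5.0 + 350×7.0 + 950×10.0 + 650×15.0 = 27700.

27700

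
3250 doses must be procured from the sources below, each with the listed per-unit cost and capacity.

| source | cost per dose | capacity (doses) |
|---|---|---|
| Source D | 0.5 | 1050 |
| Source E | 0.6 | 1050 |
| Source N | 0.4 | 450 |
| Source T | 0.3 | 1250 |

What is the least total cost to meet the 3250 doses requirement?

Cheapest first:
Take 1250 from Source T at 0.3 ; need 2000 more.
Source N at 0.4: take all 450 doses ; 1550 still needed.
Source D at 0.5: take all 1050 doses ; 500 still needed.
Source E at 0.6: take 500 of its 1050 ; requirement met.
Cost = 1250×0.3 + 450×0.4 + 1050×0.5 + 500×0.6 = 1380.

1380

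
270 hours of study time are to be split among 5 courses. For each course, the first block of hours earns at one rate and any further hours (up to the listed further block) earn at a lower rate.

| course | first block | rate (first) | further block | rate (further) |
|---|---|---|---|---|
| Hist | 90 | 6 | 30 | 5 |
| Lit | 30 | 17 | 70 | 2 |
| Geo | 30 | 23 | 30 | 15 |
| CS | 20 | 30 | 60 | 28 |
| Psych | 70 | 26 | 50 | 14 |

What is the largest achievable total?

6170

Order all 10 blocks by rate: CS/T1 30 > CS/T2 28 > Psych/T1 26 > Geo/T1 23 > Lit/T1 17 > Geo/T2 15 > Psych/T2 14 > Hist/T1 6 > Hist/T2 5 > Lit/T2 2.
CS/T1 (30): +20 — 250 left.
CS T2 at 28: fill all 60 — 190 left.
Psych T1 at 26: fill all 70 — 120 left.
Geo/T1 (23): +30 — 90 left.
Lit/T1 (17): +30 — 60 left.
Geo/T2 (15): +30 — 30 left.
30 remain; put them into Psych T2 at 14.
Total = 30×20 + 28×60 + 26×70 + 23×30 + 17×30 + 15×30 + 14×30 = 6170.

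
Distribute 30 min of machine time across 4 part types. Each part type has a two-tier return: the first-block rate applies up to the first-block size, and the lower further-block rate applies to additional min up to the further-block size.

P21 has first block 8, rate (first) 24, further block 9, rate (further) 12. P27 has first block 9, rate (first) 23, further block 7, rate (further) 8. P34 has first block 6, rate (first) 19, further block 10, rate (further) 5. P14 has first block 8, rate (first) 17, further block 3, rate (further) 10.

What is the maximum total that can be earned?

632

Treat each block as its own option and order by rate: P21/T1 24 > P27/T1 23 > P34/T1 19 > P14/T1 17 > P21/T2 12 > P14/T2 10 > P27/T2 8 > P34/T2 5.
P21/T1 (24): +8 → 22 left.
P27/T1 (23): +9 → 13 left.
Fill P34 T1 block (6 at 19) → 7 left.
P14/T1: +7 of 8 at 17; pool empty.
Total = 24×8 + 23×9 + 19×6 + 17×7 = 632.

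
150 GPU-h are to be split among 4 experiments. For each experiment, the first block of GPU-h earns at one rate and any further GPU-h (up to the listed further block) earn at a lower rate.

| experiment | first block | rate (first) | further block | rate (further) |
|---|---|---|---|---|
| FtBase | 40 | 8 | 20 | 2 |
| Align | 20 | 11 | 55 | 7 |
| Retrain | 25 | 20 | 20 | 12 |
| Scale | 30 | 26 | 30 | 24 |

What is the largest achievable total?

2660

Rank every tier by rate: Scale/first 26 > Scale/second 24 > Retrain/first 20 > Retrain/second 12 > Align/first 11 > FtBase/first 8 > Align/second 7 > FtBase/second 2.
Scale first at 26: fill all 30 — 120 left.
Scale/second (24): +30 — 90 left.
Retrain/first (20): +25 — 65 left.
Retrain second at 12: fill all 20 — 45 left.
Align first at 11: fill all 20 — 25 left.
25 remain; put them into FtBase first at 8.
Total = 26×30 + 24×30 + 20×25 + 12×20 + 11×20 + 8×25 = 2660.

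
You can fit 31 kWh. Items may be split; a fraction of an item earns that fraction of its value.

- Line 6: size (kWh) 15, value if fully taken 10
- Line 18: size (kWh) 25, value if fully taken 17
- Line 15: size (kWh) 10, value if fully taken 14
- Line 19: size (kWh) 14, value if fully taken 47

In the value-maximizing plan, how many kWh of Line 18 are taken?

Sort by value density: Line 19 47/14≈3.36, Line 15 14/10≈1.4, Line 18 17/25≈0.68, Line 6 10/15≈0.667.
All 14 kWh of Line 19 fit (value 47) → 17 remain.
Line 15: take in full, 10 kWh for value 14 → 7 left.
Only 7 kWh remain; take 7/25 of Line 18 for value 17×7/25 = 4.76.

7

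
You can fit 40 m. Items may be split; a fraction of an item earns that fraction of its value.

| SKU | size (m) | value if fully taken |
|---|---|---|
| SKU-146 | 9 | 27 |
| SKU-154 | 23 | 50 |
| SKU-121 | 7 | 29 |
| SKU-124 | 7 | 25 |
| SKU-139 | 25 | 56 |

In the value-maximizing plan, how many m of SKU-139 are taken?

17

Best value per unit of size first: SKU-121 29/7≈4.14, SKU-124 25/7≈3.57, SKU-146 27/9≈3, SKU-139 56/25≈2.24, SKU-154 50/23≈2.17.
All 7 m of SKU-121 fit (value 29) — 33 remain.
All 7 m of SKU-124 fit (value 25) — 26 remain.
All 9 m of SKU-146 fit (value 27) — 17 remain.
17 m left: a 17/25 share of SKU-139 gives 56×17/25 = 38.08.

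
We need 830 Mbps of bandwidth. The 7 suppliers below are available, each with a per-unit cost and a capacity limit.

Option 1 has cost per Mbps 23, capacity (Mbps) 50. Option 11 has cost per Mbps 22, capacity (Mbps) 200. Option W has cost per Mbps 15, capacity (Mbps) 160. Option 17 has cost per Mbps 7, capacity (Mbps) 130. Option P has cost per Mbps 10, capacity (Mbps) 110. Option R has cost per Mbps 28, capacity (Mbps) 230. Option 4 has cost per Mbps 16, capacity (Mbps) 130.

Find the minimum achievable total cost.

13440

Use suppliers in increasing cost order.
Take 130 from Option 17 at 7 — need 700 more.
Option P (10): use full 110 — 590 Mbps to go.
Take 160 from Option W at 15 — need 430 more.
Option 4 (16): use full 130 — 300 Mbps to go.
Option 11 (22): use full 200 — 100 Mbps to go.
Option 1 (23): use full 50 — 50 Mbps to go.
Option R at 28: take 50 of its 230 — requirement met.
Cost = 130×7 + 110×10 + 160×15 + 130×16 + 200×22 + 50×23 + 50×28 = 13440.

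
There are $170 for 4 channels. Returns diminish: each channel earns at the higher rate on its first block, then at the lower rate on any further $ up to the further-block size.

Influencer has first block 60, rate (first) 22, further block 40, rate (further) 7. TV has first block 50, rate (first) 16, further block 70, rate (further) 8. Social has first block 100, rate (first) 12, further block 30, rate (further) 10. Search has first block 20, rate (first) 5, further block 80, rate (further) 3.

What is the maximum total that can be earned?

2840

Rank every tier by rate: Influencer/first 22 > TV/first 16 > Social/first 12 > Social/second 10 > TV/second 8 > Influencer/second 7 > Search/first 5 > Search/second 3.
Fill Influencer first block (60 at 22) — 110 left.
Fill TV first block (50 at 16) — 60 left.
Social/first: +60 of 100 at 12; pool empty.
Total = 22×60 + 16×50 + 12×60 = 2840.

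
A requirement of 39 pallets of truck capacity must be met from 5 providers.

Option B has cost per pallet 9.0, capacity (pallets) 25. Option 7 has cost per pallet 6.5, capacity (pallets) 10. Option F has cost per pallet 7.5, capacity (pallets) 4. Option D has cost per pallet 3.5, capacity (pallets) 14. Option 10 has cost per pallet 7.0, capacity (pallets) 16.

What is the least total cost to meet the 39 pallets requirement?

Use providers in increasing cost order.
Option D (3.5): use full 14 ; 25 pallets to go.
Take 10 from Option 7 at 6.5 ; need 15 more.
Take 15 from Option 10 at 7.0 to finish.
Option F, Option B: unused.
Cost = 14×3.5 + 10×6.5 + 15×7.0 = 219.

219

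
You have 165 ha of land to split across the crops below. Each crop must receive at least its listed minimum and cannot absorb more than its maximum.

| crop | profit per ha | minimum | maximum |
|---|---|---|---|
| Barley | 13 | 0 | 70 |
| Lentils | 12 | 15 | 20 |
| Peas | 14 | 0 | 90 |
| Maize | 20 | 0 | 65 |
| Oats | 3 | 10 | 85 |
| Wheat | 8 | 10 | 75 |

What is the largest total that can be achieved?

Meeting every minimum uses 0+15+0+0+10+10 = 35 ha, leaving 130.
Highest profit per ha first: Maize 20 > Peas 14 > Barley 13 > Lentils 12 > Wheat 8 > Oats 3.
Give Maize 65 more to hit its cap of 65 — 65 left.
Only 65 left; Peas takes them to reach 65.
Total = 12×15 + 14×65 + 20×65 + 3×10 + 8×10 = 2500.

2500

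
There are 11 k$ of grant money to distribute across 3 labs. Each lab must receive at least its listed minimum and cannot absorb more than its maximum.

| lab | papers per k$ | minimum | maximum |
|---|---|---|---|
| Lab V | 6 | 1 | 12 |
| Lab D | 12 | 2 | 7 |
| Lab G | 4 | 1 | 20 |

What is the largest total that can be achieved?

Meeting every minimum uses 1+2+1 = 4 k$, leaving 7.
Rank by papers per k$: Lab D 12 > Lab V 6 > Lab G 4.
Give Lab D 5 more to hit its cap of 7 ; 2 left.
Only 2 left; Lab V takes them to reach 3.
Total = 6×3 + 12×7 + 4×1 = 106.

106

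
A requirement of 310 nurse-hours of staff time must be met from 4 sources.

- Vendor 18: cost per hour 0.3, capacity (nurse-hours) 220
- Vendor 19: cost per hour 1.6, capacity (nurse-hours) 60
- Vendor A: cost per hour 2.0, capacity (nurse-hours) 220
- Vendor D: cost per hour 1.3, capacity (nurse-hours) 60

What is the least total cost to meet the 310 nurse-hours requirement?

Fill from the cheapest source first.
Take 220 from Vendor 18 at 0.3 → need 90 more.
Take 60 from Vendor D at 1.3 → need 30 more.
Vendor 19 at 1.6: take 30 of its 60 → requirement met.
Vendor A: unused.
Cost = 220×0.3 + 60×1.3 + 30×1.6 = 192.

192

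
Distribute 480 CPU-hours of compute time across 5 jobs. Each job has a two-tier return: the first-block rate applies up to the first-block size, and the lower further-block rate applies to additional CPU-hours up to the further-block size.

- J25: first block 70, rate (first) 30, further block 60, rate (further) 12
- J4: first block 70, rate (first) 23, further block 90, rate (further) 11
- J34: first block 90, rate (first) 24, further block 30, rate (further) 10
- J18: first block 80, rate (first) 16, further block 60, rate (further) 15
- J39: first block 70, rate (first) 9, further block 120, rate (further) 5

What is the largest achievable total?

Order all 10 blocks by rate: J25/first 30 > J34/first 24 > J4/first 23 > J18/first 16 > J18/second 15 > J25/second 12 > J4/second 11 > J34/second 10 > J39/first 9 > J39/second 5.
J25 first at 30: fill all 70 → 410 left.
J34/first (24): +90 → 320 left.
J4 first at 23: fill all 70 → 250 left.
J18/first (16): +80 → 170 left.
J18/second (15): +60 → 110 left.
J25/second (12): +60 → 50 left.
J4/second: +50 of 90 at 11; pool empty.
Total = 30×70 + 24×90 + 23×70 + 16×80 + 15×60 + 12×60 + 11×50 = 9320.

9320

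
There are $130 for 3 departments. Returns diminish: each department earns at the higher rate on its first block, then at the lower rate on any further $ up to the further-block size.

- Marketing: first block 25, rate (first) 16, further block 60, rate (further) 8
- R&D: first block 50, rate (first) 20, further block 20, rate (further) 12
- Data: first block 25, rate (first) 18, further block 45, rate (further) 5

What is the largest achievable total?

Treat each block as its own option and order by rate: R&D/tier1 20 > Data/tier1 18 > Marketing/tier1 16 > R&D/tier2 12 > Marketing/tier2 8 > Data/tier2 5.
Fill R&D tier1 block (50 at 20) — 80 left.
Fill Data tier1 block (25 at 18) — 55 left.
Marketing/tier1 (16): +25 — 30 left.
R&D tier2 at 12: fill all 20 — 10 left.
Marketing/tier2: +10 of 60 at 8; pool empty.
Total = 20×50 + 18×25 + 16×25 + 12×20 + 8×10 = 2170.

2170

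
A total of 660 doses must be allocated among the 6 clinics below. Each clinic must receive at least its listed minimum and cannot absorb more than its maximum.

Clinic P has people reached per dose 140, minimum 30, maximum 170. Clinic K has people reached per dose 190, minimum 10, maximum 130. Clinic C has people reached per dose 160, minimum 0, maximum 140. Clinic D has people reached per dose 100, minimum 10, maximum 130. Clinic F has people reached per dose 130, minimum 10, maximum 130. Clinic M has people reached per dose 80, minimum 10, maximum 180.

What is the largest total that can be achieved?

Meeting every minimum uses 30+10+0+10+10+10 = 70 doses, leaving 590.
Order the clinics by people reached per dose: Clinic K 190 > Clinic C 160 > Clinic P 140 > Clinic F 130 > Clinic D 100 > Clinic M 80.
Clinic K: +120 to 130 (cap) → 470 left.
Clinic C takes 140 more to reach its cap of 140 → 330 left.
Clinic P takes 140 more to reach its cap of 170 → 190 left.
Clinic F takes 120 more to reach its cap of 130 → 70 left.
Only 70 left; Clinic D takes them to reach 80.
Total = 140×170 + 190×130 + 160×140 + 100×80 + 130×130 + 80×10 = 96600.

96600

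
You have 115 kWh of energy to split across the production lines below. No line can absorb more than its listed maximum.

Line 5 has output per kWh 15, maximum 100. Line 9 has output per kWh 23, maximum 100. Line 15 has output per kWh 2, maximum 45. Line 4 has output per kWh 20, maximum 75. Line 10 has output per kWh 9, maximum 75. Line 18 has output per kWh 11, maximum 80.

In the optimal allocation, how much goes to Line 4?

Highest output per kWh first: Line 9 23 > Line 4 20 > Line 5 15 > Line 18 11 > Line 10 9 > Line 15 2.
Line 9: +100 to 100 (cap) ; 15 left.
Line 4: +15 (room for 75) → 15. Pool exhausted.

15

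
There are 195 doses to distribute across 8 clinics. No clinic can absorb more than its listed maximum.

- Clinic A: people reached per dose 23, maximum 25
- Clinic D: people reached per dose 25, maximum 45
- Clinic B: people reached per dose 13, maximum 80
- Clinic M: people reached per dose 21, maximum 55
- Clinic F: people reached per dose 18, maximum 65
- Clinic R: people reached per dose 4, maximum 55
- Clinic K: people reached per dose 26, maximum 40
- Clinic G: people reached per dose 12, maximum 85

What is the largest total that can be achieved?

4435

Order the clinics by people reached per dose: Clinic K 26 > Clinic D 25 > Clinic A 23 > Clinic M 21 > Clinic F 18 > Clinic B 13 > Clinic G 12 > Clinic R 4.
Clinic K: +40 to 40 (cap) — 155 left.
Give Clinic D 45 to hit its cap of 45 — 110 left.
Clinic A takes 25 to reach its cap of 25 — 85 left.
Clinic M: +55 to 55 (cap) — 30 left.
Only 30 left; Clinic F takes them to reach 30.
Total = 23×25 + 25×45 + 21×55 + 18×30 + 26×40 = 4435.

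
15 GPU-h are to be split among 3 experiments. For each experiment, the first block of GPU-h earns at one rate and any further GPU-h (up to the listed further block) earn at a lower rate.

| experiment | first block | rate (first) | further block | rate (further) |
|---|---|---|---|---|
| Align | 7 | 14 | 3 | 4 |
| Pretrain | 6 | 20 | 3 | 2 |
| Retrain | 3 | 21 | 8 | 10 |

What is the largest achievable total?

267

Rank every tier by rate: Retrain/T1 21 > Pretrain/T1 20 > Align/T1 14 > Retrain/T2 10 > Align/T2 4 > Pretrain/T2 2.
Retrain/T1 (21): +3 — 12 left.
Pretrain/T1 (20): +6 — 6 left.
Align T1 at 14: only 6 left, fill 6.
Total = 21×3 + 20×6 + 14×6 = 267.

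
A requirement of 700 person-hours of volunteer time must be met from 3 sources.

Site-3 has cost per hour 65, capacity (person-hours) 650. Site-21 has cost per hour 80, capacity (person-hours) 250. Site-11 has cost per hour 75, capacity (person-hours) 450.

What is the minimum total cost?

46000

Use sources in increasing cost order.
Take 650 from Site-3 at 65 ; need 50 more.
Site-11 at 75: take 50 of its 450 ; requirement met.
Site-21: unused.
Cost = 650×65 + 50×75 = 46000.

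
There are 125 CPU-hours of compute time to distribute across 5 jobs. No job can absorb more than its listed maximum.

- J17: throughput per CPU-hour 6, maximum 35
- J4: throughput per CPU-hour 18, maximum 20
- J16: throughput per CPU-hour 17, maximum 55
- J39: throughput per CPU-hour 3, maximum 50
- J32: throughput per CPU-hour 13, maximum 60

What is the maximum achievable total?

1945

Order the jobs by throughput per CPU-hour: J4 18 > J16 17 > J32 13 > J17 6 > J39 3.
Give J4 20 to hit its cap of 20 → 105 left.
Give J16 55 to hit its cap of 55 → 50 left.
Only 50 left; J32 takes them to reach 50.
Total = 18×20 + 17×55 + 13×50 = 1945.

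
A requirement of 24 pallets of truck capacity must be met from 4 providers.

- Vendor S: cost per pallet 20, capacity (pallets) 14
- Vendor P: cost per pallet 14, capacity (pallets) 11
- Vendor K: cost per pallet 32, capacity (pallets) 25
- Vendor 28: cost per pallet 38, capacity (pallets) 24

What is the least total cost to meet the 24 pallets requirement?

Fill from the cheapest provider first.
Vendor P (14): use full 11 → 13 pallets to go.
Take 13 from Vendor S at 20 to finish.
Vendor K, Vendor 28: unused.
Cost = 11×14 + 13×20 = 414.

414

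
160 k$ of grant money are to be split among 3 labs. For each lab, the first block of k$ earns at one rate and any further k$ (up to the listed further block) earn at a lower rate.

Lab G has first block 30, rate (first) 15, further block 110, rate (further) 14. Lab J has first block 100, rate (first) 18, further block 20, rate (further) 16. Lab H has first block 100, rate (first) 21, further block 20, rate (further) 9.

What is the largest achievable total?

Treat each block as its own option and order by rate: Lab H/first 21 > Lab J/first 18 > Lab J/second 16 > Lab G/first 15 > Lab G/second 14 > Lab H/second 9.
Lab H first at 21: fill all 100 — 60 left.
60 remain; put them into Lab J first at 18.
Total = 21×100 + 18×60 = 3180.

3180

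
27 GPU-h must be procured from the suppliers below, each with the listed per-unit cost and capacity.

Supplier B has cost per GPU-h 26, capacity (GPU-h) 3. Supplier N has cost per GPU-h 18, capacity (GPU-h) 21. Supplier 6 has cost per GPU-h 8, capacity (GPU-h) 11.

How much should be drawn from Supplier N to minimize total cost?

Use suppliers in increasing cost order.
Take 11 from Supplier 6 at 8 — need 16 more.
Supplier N (18): take the remaining 16 — done.
Supplier B: unused.

16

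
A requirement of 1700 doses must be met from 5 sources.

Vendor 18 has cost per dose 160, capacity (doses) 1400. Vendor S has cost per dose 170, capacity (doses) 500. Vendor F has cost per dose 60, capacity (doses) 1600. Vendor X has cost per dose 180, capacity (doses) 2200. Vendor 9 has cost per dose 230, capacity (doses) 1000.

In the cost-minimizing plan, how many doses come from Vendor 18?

Cheapest first:
Take 1600 from Vendor F at 60 — need 100 more.
Vendor 18 at 160: take 100 of its 1400 — requirement met.
Vendor S, Vendor X, Vendor 9: unused.

100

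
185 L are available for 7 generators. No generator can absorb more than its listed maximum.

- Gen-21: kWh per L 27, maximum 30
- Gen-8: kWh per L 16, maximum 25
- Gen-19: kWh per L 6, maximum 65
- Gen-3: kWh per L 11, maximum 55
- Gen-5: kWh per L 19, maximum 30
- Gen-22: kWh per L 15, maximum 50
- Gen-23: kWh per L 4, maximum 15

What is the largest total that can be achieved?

Order the generators by kWh per L: Gen-21 27 > Gen-5 19 > Gen-8 16 > Gen-22 15 > Gen-3 11 > Gen-19 6 > Gen-23 4.
Gen-21 takes 30 to reach its cap of 30 — 155 left.
Give Gen-5 30 to hit its cap of 30 — 125 left.
Give Gen-8 25 to hit its cap of 25 — 100 left.
Give Gen-22 50 to hit its cap of 50 — 50 left.
Gen-3: +50 (room for 55) → 50. Pool exhausted.
Total = 27×30 + 16×25 + 11×50 + 19×30 + 15×50 = 3080.

3080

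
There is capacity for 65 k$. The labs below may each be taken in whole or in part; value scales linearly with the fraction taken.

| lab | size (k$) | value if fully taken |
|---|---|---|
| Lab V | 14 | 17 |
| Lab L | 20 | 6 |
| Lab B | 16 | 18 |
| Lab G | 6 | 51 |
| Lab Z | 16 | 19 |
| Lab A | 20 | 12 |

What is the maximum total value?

112.8

Rank by value-to-size ratio: Lab G 51/6≈8.5, Lab V 17/14≈1.21, Lab Z 19/16≈1.19, Lab B 18/16≈1.12, Lab A 12/20≈0.6, Lab L 6/20≈0.3.
Lab G: take in full, 6 k$ for value 51 ; 59 left.
All 14 k$ of Lab V fit (value 17) ; 45 remain.
Lab Z: take in full, 16 k$ for value 19 ; 29 left.
Lab B: take in full, 16 k$ for value 18 ; 13 left.
Only 13 k$ remain; take 13/20 of Lab A for value 12×13/20 = 7.8.
Total value = 112.8.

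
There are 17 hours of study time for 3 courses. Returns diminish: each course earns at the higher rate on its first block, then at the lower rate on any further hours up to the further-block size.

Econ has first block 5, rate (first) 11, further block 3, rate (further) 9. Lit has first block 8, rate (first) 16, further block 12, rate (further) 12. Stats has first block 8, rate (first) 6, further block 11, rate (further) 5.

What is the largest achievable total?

236

Rank every tier by rate: Lit/T1 16 > Lit/T2 12 > Econ/T1 11 > Econ/T2 9 > Stats/T1 6 > Stats/T2 5.
Fill Lit T1 block (8 at 16) — 9 left.
Lit T2 at 12: only 9 left, fill 9.
Total = 16×8 + 12×9 = 236.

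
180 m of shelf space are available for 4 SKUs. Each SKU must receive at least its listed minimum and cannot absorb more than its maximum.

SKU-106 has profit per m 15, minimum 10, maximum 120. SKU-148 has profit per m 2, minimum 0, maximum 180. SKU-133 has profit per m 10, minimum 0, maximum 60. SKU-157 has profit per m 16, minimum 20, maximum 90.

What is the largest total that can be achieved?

2790

Meeting every minimum uses 10+0+0+20 = 30 m, leaving 150.
Order the SKUs by profit per m: SKU-157 16 > SKU-106 15 > SKU-133 10 > SKU-148 2.
Give SKU-157 70 more to hit its cap of 90 ; 80 left.
Only 80 left; SKU-106 takes them to reach 90.
Total = 15×90 + 16×90 = 2790.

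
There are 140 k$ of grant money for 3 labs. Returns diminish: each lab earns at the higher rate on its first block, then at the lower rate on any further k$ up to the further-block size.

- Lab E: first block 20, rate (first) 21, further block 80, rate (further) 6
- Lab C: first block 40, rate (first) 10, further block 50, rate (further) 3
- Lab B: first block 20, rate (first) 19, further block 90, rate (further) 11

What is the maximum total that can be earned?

Order all 6 blocks by rate: Lab E/T1 21 > Lab B/T1 19 > Lab B/T2 11 > Lab C/T1 10 > Lab E/T2 6 > Lab C/T2 3.
Lab E T1 at 21: fill all 20 → 120 left.
Lab B/T1 (19): +20 → 100 left.
Lab B T2 at 11: fill all 90 → 10 left.
Lab C T1 at 10: only 10 left, fill 10.
Total = 21×20 + 19×20 + 11×90 + 10×10 = 1890.

1890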